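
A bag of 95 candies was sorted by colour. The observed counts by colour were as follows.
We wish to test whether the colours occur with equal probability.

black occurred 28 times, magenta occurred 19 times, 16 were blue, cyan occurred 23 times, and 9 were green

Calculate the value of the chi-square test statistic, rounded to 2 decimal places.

Expected count for each of the 5 categories: 95/5 = 19.
black: (28 − 19)²/19 = 81/19 = 4.263
magenta: (19 − 19)²/19 = 0/19 = 0.000
blue: (16 − 19)²/19 = 9/19 = 0.474
cyan: (23 − 19)²/19 = 16/19 = 0.842
green: (9 − 19)²/19 = 100/19 = 5.263
Sum = 10.84

10.84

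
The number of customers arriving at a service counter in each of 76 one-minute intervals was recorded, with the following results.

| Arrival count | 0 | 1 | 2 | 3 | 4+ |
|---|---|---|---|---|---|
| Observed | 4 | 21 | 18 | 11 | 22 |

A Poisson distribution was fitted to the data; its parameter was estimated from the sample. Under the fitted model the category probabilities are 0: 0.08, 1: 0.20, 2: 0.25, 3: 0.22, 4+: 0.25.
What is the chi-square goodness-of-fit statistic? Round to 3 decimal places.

5.408

Expected counts E_i = n·p_i: 76×0.08 = 6.08, 76×0.20 = 15.2, 76×0.25 = 19, 76×0.22 = 16.72, 76×0.25 = 19.
0: (4 − 6.08)²/6.08 = 4.3264/6.08 = 0.7116
1: (21 − 15.2)²/15.2 = 33.64/15.2 = 2.2132
2: (18 − 19)²/19 = 1/19 = 0.0526
3: (11 − 16.72)²/16.72 = 32.7184/16.72 = 1.9568
4+: (22 − 19)²/19 = 9/19 = 0.4737
Sum = 5.408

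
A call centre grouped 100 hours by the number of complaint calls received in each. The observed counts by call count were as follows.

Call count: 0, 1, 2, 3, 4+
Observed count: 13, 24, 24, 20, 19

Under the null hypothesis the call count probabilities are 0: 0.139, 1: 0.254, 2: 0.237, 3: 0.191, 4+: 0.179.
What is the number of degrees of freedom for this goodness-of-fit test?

There are k = 5 categories and no parameters were estimated from the data, so df = 5 − 1 = 4.

4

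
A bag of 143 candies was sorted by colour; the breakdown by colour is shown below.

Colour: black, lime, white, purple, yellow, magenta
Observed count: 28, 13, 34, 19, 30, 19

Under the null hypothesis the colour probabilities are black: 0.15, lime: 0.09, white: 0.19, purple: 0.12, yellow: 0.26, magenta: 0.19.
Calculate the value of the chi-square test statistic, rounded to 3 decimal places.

Expected counts E_i = n·p_i: 143×0.15 = 21.45, 143×0.09 = 12.87, 143×0.19 = 27.17, 143×0.12 = 17.16, 143×0.26 = 37.18, 143×0.19 = 27.17.
χ² = (28−21.45)²/21.45 + (13−12.87)²/12.87 + (34−27.17)²/27.17 + (19−17.16)²/17.16 + (30−37.18)²/37.18 + (19−27.17)²/27.17
   = 2.0001 + 0.0013 + 1.7169 + 0.1973 + 1.3866 + 2.4567
Sum = 7.759

7.759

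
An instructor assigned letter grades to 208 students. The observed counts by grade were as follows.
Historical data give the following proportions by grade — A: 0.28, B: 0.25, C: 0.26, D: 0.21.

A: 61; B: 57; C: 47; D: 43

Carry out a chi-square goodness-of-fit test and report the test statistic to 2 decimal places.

1.55

Expected counts E_i = n·p_i: 208×0.28 = 58.24, 208×0.25 = 52, 208×0.26 = 54.08, 208×0.21 = 43.68.
cat         O        E   (O−E)²/E
A          61    58.24      0.131
B          57       52      0.481
C          47    54.08      0.927
D          43    43.68      0.011
Sum = 1.55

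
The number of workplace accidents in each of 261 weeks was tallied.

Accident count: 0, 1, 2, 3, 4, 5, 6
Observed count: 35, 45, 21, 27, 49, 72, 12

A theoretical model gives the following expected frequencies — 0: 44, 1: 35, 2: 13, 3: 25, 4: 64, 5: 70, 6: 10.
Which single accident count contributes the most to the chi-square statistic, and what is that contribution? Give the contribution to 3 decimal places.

2, 4.923

χ² = (35−44)²/44 + (45−35)²/35 + (21−13)²/13 + (27−25)²/25 + (49−64)²/64 + (72−70)²/70 + (12−10)²/10
   = 1.8409 + 2.8571 + 4.9231 + 0.1600 + 3.5156 + 0.0571 + 0.4000
The largest term is for 2: 4.923.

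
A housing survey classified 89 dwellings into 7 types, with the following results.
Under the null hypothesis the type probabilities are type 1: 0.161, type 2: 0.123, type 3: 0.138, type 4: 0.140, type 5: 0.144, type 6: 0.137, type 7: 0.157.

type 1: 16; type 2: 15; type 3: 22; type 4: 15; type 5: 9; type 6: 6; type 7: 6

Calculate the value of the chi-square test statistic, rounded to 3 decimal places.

18.734

Expected counts E_i = n·p_i: 89×0.161 = 14.329, 89×0.123 = 10.947, 89×0.138 = 12.282, 89×0.140 = 12.46, 89×0.144 = 12.816, 89×0.137 = 12.193, 89×0.157 = 13.973.
type 1: (16 − 14.329)²/14.329 = 2.792241/14.329 = 0.1949
type 2: (15 − 10.947)²/10.947 = 16.426809/10.947 = 1.5006
type 3: (22 − 12.282)²/12.282 = 94.439524/12.282 = 7.6893
type 4: (15 − 12.46)²/12.46 = 6.4516/12.46 = 0.5178
type 5: (9 − 12.816)²/12.816 = 14.561856/12.816 = 1.1362
type 6: (6 − 12.193)²/12.193 = 38.353249/12.193 = 3.1455
type 7: (6 − 13.973)²/13.973 = 63.568729/13.973 = 4.5494
Sum = 18.734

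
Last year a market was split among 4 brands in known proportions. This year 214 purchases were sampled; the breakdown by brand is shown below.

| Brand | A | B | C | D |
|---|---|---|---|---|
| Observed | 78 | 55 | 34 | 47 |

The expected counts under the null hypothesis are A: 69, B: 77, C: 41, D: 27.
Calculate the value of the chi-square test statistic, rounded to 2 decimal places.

cat         O        E   (O−E)²/E
A          78       69      1.174
B          55       77      6.286
C          34       41      1.195
D          47       27     14.815
Sum = 23.47

23.47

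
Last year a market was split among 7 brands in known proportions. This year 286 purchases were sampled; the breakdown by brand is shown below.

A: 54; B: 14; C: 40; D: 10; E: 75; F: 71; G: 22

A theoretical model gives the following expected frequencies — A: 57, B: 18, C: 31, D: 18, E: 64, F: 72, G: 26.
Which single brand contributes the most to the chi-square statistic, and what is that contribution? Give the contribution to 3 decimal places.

D, 3.556

A: (54 − 57)²/57 = 9/57 = 0.1579
B: (14 − 18)²/18 = 16/18 = 0.8889
C: (40 − 31)²/31 = 81/31 = 2.6129
D: (10 − 18)²/18 = 64/18 = 3.5556
E: (75 − 64)²/64 = 121/64 = 1.8906
F: (71 − 72)²/72 = 1/72 = 0.0139
G: (22 − 26)²/26 = 16/26 = 0.6154
The largest term is for D: 3.556.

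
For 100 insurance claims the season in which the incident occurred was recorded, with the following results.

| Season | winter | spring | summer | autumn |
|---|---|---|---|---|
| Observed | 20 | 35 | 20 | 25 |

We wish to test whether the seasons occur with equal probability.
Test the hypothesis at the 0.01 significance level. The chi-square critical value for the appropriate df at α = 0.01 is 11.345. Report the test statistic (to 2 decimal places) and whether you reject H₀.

6.00; do not reject

Expected count for each of the 4 categories: 100/4 = 25.
cat         O        E   (O−E)²/E
winter     20       25      1.000
spring     35       25      4.000
summer     20       25      1.000
autumn     25       25      0.000
Sum = 6.00
df = 3. Since 6.00 < 11.345, we do not reject H₀.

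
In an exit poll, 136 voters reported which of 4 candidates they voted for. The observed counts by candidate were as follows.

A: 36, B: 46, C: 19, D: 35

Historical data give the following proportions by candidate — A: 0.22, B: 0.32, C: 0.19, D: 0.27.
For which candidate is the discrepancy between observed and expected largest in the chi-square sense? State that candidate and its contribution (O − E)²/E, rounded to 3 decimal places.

C, 1.811

Expected counts E_i = n·p_i: 136×0.22 = 29.92, 136×0.32 = 43.52, 136×0.19 = 25.84, 136×0.27 = 36.72.
A: (36 − 29.92)²/29.92 = 36.9664/29.92 = 1.2355
B: (46 − 43.52)²/43.52 = 6.1504/43.52 = 0.1413
C: (19 − 25.84)²/25.84 = 46.7856/25.84 = 1.8106
D: (35 − 36.72)²/36.72 = 2.9584/36.72 = 0.0806
The largest term is for C: 1.811.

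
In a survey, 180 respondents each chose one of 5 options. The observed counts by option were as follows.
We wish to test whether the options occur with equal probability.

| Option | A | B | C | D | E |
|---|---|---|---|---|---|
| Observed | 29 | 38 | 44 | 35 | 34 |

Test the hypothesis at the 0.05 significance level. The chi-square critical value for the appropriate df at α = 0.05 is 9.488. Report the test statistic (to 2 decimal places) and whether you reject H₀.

3.39; do not reject

Expected count for each of the 5 categories: 180/5 = 36.
χ² = (29−36)²/36 + (38−36)²/36 + (44−36)²/36 + (35−36)²/36 + (34−36)²/36
   = 1.361 + 0.111 + 1.778 + 0.028 + 0.111
Sum = 3.39
df = 4. Since 3.39 < 9.488, we do not reject H₀.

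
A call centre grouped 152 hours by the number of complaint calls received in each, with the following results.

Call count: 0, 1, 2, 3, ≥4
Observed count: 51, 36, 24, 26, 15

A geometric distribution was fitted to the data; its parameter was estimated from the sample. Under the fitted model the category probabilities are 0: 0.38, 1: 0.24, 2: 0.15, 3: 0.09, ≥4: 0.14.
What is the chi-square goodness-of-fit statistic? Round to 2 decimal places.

13.81

Expected counts E_i = n·p_i: 152×0.38 = 57.76, 152×0.24 = 36.48, 152×0.15 = 22.8, 152×0.09 = 13.68, 152×0.14 = 21.28.
χ² = (51−57.76)²/57.76 + (36−36.48)²/36.48 + (24−22.8)²/22.8 + (26−13.68)²/13.68 + (15−21.28)²/21.28
   = 0.791 + 0.006 + 0.063 + 11.095 + 1.853
Sum = 13.81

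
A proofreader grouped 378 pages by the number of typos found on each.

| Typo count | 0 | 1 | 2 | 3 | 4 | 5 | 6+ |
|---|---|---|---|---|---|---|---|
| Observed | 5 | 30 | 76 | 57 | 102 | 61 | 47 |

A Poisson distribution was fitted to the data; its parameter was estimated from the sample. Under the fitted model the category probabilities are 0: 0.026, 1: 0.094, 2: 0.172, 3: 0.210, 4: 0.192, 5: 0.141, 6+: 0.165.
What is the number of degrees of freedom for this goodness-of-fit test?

5

There are k = 7 categories and 1 parameter estimated from the data, so df = 7 − 1 − 1 = 5.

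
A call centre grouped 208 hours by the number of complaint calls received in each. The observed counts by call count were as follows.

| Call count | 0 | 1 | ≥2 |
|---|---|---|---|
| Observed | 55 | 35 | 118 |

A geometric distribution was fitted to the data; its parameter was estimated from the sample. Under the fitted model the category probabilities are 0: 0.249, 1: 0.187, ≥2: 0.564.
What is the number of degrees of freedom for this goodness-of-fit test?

There are k = 3 categories and 1 parameter estimated from the data, so df = 3 − 1 − 1 = 1.

1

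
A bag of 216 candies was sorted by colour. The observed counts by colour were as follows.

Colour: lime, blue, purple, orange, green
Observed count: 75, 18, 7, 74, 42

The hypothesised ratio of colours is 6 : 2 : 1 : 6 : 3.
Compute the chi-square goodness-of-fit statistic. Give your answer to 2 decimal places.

4.76

Ratio total = 18. Expected counts: 216×6/18 = 72, 216×2/18 = 24, 216×1/18 = 12, 216×6/18 = 72, 216×3/18 = 36.
lime: (75 − 72)²/72 = 9/72 = 0.125
blue: (18 − 24)²/24 = 36/24 = 1.500
purple: (7 − 12)²/12 = 25/12 = 2.083
orange: (74 − 72)²/72 = 4/72 = 0.056
green: (42 − 36)²/36 = 36/36 = 1.000
Sum = 4.76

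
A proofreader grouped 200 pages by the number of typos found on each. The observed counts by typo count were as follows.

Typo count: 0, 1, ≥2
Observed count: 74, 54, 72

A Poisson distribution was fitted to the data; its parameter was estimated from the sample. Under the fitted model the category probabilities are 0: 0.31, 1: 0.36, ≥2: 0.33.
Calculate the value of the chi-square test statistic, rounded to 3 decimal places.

Expected counts E_i = n·p_i: 200×0.31 = 62, 200×0.36 = 72, 200×0.33 = 66.
χ² = (74−62)²/62 + (54−72)²/72 + (72−66)²/66
   = 2.3226 + 4.5000 + 0.5455
Sum = 7.368

7.368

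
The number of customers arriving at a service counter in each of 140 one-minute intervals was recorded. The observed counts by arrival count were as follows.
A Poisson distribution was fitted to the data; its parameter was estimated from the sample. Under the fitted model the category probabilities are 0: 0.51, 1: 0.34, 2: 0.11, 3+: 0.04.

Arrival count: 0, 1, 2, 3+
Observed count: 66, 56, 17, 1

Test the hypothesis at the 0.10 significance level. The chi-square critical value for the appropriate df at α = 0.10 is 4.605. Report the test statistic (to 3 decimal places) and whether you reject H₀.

5.836; reject

Expected counts E_i = n·p_i: 140×0.51 = 71.4, 140×0.34 = 47.6, 140×0.11 = 15.4, 140×0.04 = 5.6.
χ² = (66−71.4)²/71.4 + (56−47.6)²/47.6 + (17−15.4)²/15.4 + (1−5.6)²/5.6
   = 0.4084 + 1.4824 + 0.1662 + 3.7786
Sum = 5.836
df = 2. Since 5.836 > 4.605, we reject H₀.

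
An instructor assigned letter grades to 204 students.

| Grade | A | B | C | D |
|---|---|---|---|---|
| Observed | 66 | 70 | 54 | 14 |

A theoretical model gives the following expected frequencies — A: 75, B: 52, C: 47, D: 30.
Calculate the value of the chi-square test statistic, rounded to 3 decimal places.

16.887

χ² = (66−75)²/75 + (70−52)²/52 + (54−47)²/47 + (14−30)²/30
   = 1.0800 + 6.2308 + 1.0426 + 8.5333
Sum = 16.887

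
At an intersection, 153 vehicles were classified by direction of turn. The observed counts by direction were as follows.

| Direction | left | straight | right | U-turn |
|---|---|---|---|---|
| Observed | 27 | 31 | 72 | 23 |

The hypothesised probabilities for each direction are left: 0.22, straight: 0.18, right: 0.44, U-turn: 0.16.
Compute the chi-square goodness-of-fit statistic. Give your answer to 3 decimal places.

Expected counts E_i = n·p_i: 153×0.22 = 33.66, 153×0.18 = 27.54, 153×0.44 = 67.32, 153×0.16 = 24.48.
cat           O        E   (O−E)²/E
left         27    33.66     1.3178
straight     31    27.54     0.4347
right        72    67.32     0.3253
U-turn       23    24.48     0.0895
Sum = 2.167

2.167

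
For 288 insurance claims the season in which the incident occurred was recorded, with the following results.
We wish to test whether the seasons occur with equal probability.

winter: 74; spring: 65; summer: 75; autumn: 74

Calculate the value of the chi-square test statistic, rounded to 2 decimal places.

Under H₀ each category has probability 1/4, so each expected count is 288/4 = 72.
winter: (74 − 72)²/72 = 4/72 = 0.056
spring: (65 − 72)²/72 = 49/72 = 0.681
summer: (75 − 72)²/72 = 9/72 = 0.125
autumn: (74 − 72)²/72 = 4/72 = 0.056
Sum = 0.92

0.92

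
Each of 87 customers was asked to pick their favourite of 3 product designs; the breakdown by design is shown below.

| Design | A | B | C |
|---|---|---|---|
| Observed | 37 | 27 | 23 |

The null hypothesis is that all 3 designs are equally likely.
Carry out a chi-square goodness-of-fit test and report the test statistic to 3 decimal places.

Under H₀ each category has probability 1/3, so each expected count is 87/3 = 29.
A: (37 − 29)²/29 = 64/29 = 2.2069
B: (27 − 29)²/29 = 4/29 = 0.1379
C: (23 − 29)²/29 = 36/29 = 1.2414
Sum = 3.586

3.586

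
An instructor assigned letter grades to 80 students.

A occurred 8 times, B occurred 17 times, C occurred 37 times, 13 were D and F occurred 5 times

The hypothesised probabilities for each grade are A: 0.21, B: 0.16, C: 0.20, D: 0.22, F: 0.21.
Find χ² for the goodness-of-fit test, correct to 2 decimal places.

Expected counts E_i = n·p_i: 80×0.21 = 16.8, 80×0.16 = 12.8, 80×0.20 = 16, 80×0.22 = 17.6, 80×0.21 = 16.8.
cat         O        E   (O−E)²/E
A           8     16.8      4.610
B          17     12.8      1.378
C          37       16     27.563
D          13     17.6      1.202
F           5     16.8      8.288
Sum = 43.04

43.04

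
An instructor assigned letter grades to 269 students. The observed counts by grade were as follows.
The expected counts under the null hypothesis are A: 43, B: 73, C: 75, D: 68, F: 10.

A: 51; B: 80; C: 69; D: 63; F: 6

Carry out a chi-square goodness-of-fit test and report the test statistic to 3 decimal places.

cat         O        E   (O−E)²/E
A          51       43     1.4884
B          80       73     0.6712
C          69       75     0.4800
D          63       68     0.3676
F           6       10     1.6000
Sum = 4.607

4.607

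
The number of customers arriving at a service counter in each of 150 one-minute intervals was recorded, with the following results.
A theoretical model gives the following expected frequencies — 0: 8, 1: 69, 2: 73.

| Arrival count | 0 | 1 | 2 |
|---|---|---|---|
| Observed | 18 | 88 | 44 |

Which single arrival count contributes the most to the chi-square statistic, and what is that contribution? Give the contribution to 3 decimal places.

0, 12.500

χ² = (18−8)²/8 + (88−69)²/69 + (44−73)²/73
   = 12.5000 + 5.2319 + 11.5205
The largest term is for 0: 12.500.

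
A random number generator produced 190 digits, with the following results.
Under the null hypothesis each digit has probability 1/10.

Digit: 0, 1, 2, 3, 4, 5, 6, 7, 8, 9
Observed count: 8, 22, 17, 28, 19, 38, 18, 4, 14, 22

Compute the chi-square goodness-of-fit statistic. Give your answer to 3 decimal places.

Under H₀ each category has probability 1/10, so each expected count is 190/10 = 19.
χ² = (8−19)²/19 + (22−19)²/19 + (17−19)²/19 + (28−19)²/19 + (19−19)²/19 + (38−19)²/19 + (18−19)²/19 + (4−19)²/19 + (14−19)²/19 + (22−19)²/19
   = 6.3684 + 0.4737 + 0.2105 + 4.2632 + 0.0000 + 19.0000 + 0.0526 + 11.8421 + 1.3158 + 0.4737
Sum = 44.000

44.000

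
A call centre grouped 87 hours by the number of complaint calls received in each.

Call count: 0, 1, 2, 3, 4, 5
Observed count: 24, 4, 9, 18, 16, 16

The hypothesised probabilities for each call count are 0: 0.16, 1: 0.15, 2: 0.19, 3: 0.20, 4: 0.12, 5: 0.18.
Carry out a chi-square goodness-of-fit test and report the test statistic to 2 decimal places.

19.99

Expected counts E_i = n·p_i: 87×0.16 = 13.92, 87×0.15 = 13.05, 87×0.19 = 16.53, 87×0.20 = 17.4, 87×0.12 = 10.44, 87×0.18 = 15.66.
χ² = (24−13.92)²/13.92 + (4−13.05)²/13.05 + (9−16.53)²/16.53 + (18−17.4)²/17.4 + (16−10.44)²/10.44 + (16−15.66)²/15.66
   = 7.299 + 6.276 + 3.430 + 0.021 + 2.961 + 0.007
Sum = 19.99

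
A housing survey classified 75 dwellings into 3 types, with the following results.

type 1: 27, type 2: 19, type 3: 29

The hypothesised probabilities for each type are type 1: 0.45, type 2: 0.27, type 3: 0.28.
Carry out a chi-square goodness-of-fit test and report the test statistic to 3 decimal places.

Expected counts E_i = n·p_i: 75×0.45 = 33.75, 75×0.27 = 20.25, 75×0.28 = 21.
χ² = (27−33.75)²/33.75 + (19−20.25)²/20.25 + (29−21)²/21
   = 1.3500 + 0.0772 + 3.0476
Sum = 4.475

4.475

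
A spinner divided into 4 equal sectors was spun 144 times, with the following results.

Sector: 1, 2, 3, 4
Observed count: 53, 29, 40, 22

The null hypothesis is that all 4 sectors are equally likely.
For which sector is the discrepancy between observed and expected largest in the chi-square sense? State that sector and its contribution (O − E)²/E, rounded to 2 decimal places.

Under H₀ each category has probability 1/4, so each expected count is 144/4 = 36.
1: (53 − 36)²/36 = 289/36 = 8.028
2: (29 − 36)²/36 = 49/36 = 1.361
3: (40 − 36)²/36 = 16/36 = 0.444
4: (22 − 36)²/36 = 196/36 = 5.444
The largest term is for 1: 8.03.

1, 8.03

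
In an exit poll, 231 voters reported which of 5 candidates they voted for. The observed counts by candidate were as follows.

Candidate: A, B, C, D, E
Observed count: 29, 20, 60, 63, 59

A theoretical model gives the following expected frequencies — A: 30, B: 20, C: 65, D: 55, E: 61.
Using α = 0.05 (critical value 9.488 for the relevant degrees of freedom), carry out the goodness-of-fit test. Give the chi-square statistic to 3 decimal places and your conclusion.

cat         O        E   (O−E)²/E
A          29       30     0.0333
B          20       20     0.0000
C          60       65     0.3846
D          63       55     1.1636
E          59       61     0.0656
Sum = 1.647
df = 4. Since 1.647 < 9.488, we do not reject H₀.

1.647; do not reject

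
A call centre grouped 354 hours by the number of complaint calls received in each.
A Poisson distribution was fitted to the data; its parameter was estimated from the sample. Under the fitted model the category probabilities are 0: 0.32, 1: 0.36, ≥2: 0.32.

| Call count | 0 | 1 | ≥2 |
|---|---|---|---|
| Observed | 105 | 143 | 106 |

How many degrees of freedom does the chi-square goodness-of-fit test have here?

1

There are k = 3 categories and 1 parameter estimated from the data, so df = 3 − 1 − 1 = 1.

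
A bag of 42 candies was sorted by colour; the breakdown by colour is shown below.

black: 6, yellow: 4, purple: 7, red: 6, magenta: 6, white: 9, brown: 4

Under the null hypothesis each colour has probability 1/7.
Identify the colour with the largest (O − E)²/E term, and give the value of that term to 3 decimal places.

Expected count for each of the 7 categories: 42/7 = 6.
cat          O        E   (O−E)²/E
black        6        6     0.0000
yellow       4        6     0.6667
purple       7        6     0.1667
red          6        6     0.0000
magenta      6        6     0.0000
white        9        6     1.5000
brown        4        6     0.6667
The largest term is for white: 1.500.

white, 1.500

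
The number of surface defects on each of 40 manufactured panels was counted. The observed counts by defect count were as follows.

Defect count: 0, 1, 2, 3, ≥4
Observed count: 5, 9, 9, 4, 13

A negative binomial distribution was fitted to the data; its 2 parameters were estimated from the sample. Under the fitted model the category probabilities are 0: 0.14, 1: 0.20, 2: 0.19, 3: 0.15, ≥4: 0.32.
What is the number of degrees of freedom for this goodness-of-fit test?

2

There are k = 5 categories and 2 parameters estimated from the data, so df = 5 − 1 − 2 = 2.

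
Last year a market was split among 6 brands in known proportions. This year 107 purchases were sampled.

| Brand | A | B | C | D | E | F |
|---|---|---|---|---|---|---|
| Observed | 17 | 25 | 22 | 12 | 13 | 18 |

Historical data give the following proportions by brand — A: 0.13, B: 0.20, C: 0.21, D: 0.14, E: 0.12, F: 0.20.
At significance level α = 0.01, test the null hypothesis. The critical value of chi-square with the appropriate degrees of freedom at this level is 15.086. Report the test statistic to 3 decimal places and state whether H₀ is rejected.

Expected counts E_i = n·p_i: 107×0.13 = 13.91, 107×0.20 = 21.4, 107×0.21 = 22.47, 107×0.14 = 14.98, 107×0.12 = 12.84, 107×0.20 = 21.4.
A: (17 − 13.91)²/13.91 = 9.5481/13.91 = 0.6864
B: (25 − 21.4)²/21.4 = 12.96/21.4 = 0.6056
C: (22 − 22.47)²/22.47 = 0.2209/22.47 = 0.0098
D: (12 − 14.98)²/14.98 = 8.8804/14.98 = 0.5928
E: (13 − 12.84)²/12.84 = 0.0256/12.84 = 0.0020
F: (18 − 21.4)²/21.4 = 11.56/21.4 = 0.5402
Sum = 2.437
df = 5. Since 2.437 < 15.086, we do not reject H₀.

2.437; do not reject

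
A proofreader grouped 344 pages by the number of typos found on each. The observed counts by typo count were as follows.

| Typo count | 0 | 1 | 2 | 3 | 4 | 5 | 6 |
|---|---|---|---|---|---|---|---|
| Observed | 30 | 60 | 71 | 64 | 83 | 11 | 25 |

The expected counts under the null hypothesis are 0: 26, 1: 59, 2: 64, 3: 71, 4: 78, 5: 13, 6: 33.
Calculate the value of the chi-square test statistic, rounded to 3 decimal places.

4.656

0: (30 − 26)²/26 = 16/26 = 0.6154
1: (60 − 59)²/59 = 1/59 = 0.0169
2: (71 − 64)²/64 = 49/64 = 0.7656
3: (64 − 71)²/71 = 49/71 = 0.6901
4: (83 − 78)²/78 = 25/78 = 0.3205
5: (11 − 13)²/13 = 4/13 = 0.3077
6: (25 − 33)²/33 = 64/33 = 1.9394
Sum = 4.656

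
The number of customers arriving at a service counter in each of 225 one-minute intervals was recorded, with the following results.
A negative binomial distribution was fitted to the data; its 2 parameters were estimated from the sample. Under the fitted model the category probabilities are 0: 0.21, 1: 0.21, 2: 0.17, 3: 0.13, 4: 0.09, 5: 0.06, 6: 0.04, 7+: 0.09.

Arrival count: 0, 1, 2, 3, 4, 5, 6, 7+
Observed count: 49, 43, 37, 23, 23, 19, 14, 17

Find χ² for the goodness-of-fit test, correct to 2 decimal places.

7.74

Expected counts E_i = n·p_i: 225×0.21 = 47.25, 225×0.21 = 47.25, 225×0.17 = 38.25, 225×0.13 = 29.25, 225×0.09 = 20.25, 225×0.06 = 13.5, 225×0.04 = 9, 225×0.09 = 20.25.
0: (49 − 47.25)²/47.25 = 3.0625/47.25 = 0.065
1: (43 − 47.25)²/47.25 = 18.0625/47.25 = 0.382
2: (37 − 38.25)²/38.25 = 1.5625/38.25 = 0.041
3: (23 − 29.25)²/29.25 = 39.0625/29.25 = 1.335
4: (23 − 20.25)²/20.25 = 7.5625/20.25 = 0.373
5: (19 − 13.5)²/13.5 = 30.25/13.5 = 2.241
6: (14 − 9)²/9 = 25/9 = 2.778
7+: (17 − 20.25)²/20.25 = 10.5625/20.25 = 0.522
Sum = 7.74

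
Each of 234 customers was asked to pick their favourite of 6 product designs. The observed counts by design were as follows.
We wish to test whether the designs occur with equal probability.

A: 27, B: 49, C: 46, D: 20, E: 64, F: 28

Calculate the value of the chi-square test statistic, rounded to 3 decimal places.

Under H₀ each category has probability 1/6, so each expected count is 234/6 = 39.
A: (27 − 39)²/39 = 144/39 = 3.6923
B: (49 − 39)²/39 = 100/39 = 2.5641
C: (46 − 39)²/39 = 49/39 = 1.2564
D: (20 − 39)²/39 = 361/39 = 9.2564
E: (64 − 39)²/39 = 625/39 = 16.0256
F: (28 − 39)²/39 = 121/39 = 3.1026
Sum = 35.897

35.897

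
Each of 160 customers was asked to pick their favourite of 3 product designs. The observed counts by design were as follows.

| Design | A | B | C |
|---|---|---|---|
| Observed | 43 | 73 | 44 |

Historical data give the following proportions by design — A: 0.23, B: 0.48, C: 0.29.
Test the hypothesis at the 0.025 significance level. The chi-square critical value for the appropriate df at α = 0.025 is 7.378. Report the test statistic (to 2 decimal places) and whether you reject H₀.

Expected counts E_i = n·p_i: 160×0.23 = 36.8, 160×0.48 = 76.8, 160×0.29 = 46.4.
A: (43 − 36.8)²/36.8 = 38.44/36.8 = 1.045
B: (73 − 76.8)²/76.8 = 14.44/76.8 = 0.188
C: (44 − 46.4)²/46.4 = 5.76/46.4 = 0.124
Sum = 1.36
df = 2. Since 1.36 < 7.378, we do not reject H₀.

1.36; do not reject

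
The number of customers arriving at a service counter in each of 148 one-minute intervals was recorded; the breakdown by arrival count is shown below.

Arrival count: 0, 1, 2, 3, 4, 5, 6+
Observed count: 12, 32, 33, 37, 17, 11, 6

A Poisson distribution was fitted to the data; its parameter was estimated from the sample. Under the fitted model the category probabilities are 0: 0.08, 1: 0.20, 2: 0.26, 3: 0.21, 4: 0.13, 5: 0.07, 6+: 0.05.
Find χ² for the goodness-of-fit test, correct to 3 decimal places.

Expected counts E_i = n·p_i: 148×0.08 = 11.84, 148×0.20 = 29.6, 148×0.26 = 38.48, 148×0.21 = 31.08, 148×0.13 = 19.24, 148×0.07 = 10.36, 148×0.05 = 7.4.
0: (12 − 11.84)²/11.84 = 0.0256/11.84 = 0.0022
1: (32 − 29.6)²/29.6 = 5.76/29.6 = 0.1946
2: (33 − 38.48)²/38.48 = 30.0304/38.48 = 0.7804
3: (37 − 31.08)²/31.08 = 35.0464/31.08 = 1.1276
4: (17 − 19.24)²/19.24 = 5.0176/19.24 = 0.2608
5: (11 − 10.36)²/10.36 = 0.4096/10.36 = 0.0395
6+: (6 − 7.4)²/7.4 = 1.96/7.4 = 0.2649
Sum = 2.670

2.670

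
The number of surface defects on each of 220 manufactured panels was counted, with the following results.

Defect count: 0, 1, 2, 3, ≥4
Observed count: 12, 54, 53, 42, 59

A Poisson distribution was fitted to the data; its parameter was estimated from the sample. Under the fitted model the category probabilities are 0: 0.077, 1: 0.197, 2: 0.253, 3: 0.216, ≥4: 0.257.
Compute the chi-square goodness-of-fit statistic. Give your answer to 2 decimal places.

Expected counts E_i = n·p_i: 220×0.077 = 16.94, 220×0.197 = 43.34, 220×0.253 = 55.66, 220×0.216 = 47.52, 220×0.257 = 56.54.
χ² = (12−16.94)²/16.94 + (54−43.34)²/43.34 + (53−55.66)²/55.66 + (42−47.52)²/47.52 + (59−56.54)²/56.54
   = 1.441 + 2.622 + 0.127 + 0.641 + 0.107
Sum = 4.94

4.94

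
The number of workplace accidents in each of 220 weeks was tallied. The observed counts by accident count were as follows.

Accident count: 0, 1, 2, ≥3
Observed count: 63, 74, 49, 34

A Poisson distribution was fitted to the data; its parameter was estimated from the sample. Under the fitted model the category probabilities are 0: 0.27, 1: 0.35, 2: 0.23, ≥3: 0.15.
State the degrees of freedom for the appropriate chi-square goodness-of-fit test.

2

There are k = 4 categories and 1 parameter estimated from the data, so df = 4 − 1 − 1 = 2.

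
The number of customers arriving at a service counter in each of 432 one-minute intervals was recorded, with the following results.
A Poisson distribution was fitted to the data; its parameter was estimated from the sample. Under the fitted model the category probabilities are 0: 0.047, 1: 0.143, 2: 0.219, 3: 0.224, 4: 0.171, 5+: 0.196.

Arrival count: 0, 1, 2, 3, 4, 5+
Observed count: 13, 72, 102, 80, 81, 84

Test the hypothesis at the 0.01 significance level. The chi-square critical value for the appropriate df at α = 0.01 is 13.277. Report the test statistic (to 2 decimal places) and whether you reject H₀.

Expected counts E_i = n·p_i: 432×0.047 = 20.304, 432×0.143 = 61.776, 432×0.219 = 94.608, 432×0.224 = 96.768, 432×0.171 = 73.872, 432×0.196 = 84.672.
χ² = (13−20.304)²/20.304 + (72−61.776)²/61.776 + (102−94.608)²/94.608 + (80−96.768)²/96.768 + (81−73.872)²/73.872 + (84−84.672)²/84.672
   = 2.627 + 1.692 + 0.578 + 2.906 + 0.688 + 0.005
Sum = 8.50
df = 4. Since 8.50 < 13.277, we do not reject H₀.

8.50; do not reject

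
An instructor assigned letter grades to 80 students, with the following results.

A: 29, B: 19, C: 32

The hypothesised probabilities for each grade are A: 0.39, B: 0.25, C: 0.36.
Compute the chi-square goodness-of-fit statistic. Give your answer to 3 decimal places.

0.561

Expected counts E_i = n·p_i: 80×0.39 = 31.2, 80×0.25 = 20, 80×0.36 = 28.8.
A: (29 − 31.2)²/31.2 = 4.84/31.2 = 0.1551
B: (19 − 20)²/20 = 1/20 = 0.0500
C: (32 − 28.8)²/28.8 = 10.24/28.8 = 0.3556
Sum = 0.561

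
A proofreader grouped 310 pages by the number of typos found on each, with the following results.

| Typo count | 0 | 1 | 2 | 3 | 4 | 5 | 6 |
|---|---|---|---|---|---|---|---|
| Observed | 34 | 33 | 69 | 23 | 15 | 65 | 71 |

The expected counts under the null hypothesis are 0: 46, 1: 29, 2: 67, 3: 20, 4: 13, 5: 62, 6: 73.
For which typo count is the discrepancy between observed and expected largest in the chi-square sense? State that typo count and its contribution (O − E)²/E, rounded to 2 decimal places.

χ² = (34−46)²/46 + (33−29)²/29 + (69−67)²/67 + (23−20)²/20 + (15−13)²/13 + (65−62)²/62 + (71−73)²/73
   = 3.130 + 0.552 + 0.060 + 0.450 + 0.308 + 0.145 + 0.055
The largest term is for 0: 3.13.

0, 3.13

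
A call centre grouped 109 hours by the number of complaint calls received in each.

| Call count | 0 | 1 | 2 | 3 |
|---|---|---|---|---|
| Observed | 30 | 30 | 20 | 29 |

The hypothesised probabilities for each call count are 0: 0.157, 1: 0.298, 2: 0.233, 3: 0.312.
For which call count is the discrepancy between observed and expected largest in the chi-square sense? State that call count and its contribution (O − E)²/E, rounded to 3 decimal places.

0, 9.705

Expected counts E_i = n·p_i: 109×0.157 = 17.113, 109×0.298 = 32.482, 109×0.233 = 25.397, 109×0.312 = 34.008.
0: (30 − 17.113)²/17.113 = 166.074769/17.113 = 9.7046
1: (30 − 32.482)²/32.482 = 6.160324/32.482 = 0.1897
2: (20 − 25.397)²/25.397 = 29.127609/25.397 = 1.1469
3: (29 − 34.008)²/34.008 = 25.080064/34.008 = 0.7375
The largest term is for 0: 9.705.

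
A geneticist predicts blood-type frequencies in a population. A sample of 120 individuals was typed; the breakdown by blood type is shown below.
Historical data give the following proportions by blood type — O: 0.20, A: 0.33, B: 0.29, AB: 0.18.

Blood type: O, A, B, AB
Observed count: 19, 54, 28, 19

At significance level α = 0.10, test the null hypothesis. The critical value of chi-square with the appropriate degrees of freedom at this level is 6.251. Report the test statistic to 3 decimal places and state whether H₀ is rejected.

Expected counts E_i = n·p_i: 120×0.20 = 24, 120×0.33 = 39.6, 120×0.29 = 34.8, 120×0.18 = 21.6.
cat         O        E   (O−E)²/E
O          19       24     1.0417
A          54     39.6     5.2364
B          28     34.8     1.3287
AB         19     21.6     0.3130
Sum = 7.920
df = 3. Since 7.920 > 6.251, we reject H₀.

7.920; reject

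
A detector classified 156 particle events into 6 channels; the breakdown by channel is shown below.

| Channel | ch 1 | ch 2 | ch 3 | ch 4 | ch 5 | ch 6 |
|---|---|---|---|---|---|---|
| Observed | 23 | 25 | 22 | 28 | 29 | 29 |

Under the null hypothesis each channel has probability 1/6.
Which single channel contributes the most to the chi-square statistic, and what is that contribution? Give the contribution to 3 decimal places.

Under H₀ each category has probability 1/6, so each expected count is 156/6 = 26.
cat         O        E   (O−E)²/E
ch 1       23       26     0.3462
ch 2       25       26     0.0385
ch 3       22       26     0.6154
ch 4       28       26     0.1538
ch 5       29       26     0.3462
ch 6       29       26     0.3462
The largest term is for ch 3: 0.615.

ch 3, 0.615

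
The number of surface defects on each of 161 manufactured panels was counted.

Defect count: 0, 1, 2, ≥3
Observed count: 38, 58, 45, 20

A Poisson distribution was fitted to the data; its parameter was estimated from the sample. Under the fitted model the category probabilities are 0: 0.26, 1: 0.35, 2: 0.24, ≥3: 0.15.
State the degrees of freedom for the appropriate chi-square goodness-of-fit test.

2

There are k = 4 categories and 1 parameter estimated from the data, so df = 4 − 1 − 1 = 2.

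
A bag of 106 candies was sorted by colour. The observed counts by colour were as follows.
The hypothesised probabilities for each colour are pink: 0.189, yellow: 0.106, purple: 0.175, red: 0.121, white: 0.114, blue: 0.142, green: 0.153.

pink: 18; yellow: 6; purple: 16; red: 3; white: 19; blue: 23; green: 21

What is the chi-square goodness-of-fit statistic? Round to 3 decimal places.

Expected counts E_i = n·p_i: 106×0.189 = 20.034, 106×0.106 = 11.236, 106×0.175 = 18.55, 106×0.121 = 12.826, 106×0.114 = 12.084, 106×0.142 = 15.052, 106×0.153 = 16.218.
cat         O        E   (O−E)²/E
pink       18   20.034     0.2065
yellow      6   11.236     2.4400
purple     16    18.55     0.3505
red         3   12.826     7.5277
white      19   12.084     3.9582
blue       23   15.052     4.1968
green      21   16.218     1.4100
Sum = 20.090

20.090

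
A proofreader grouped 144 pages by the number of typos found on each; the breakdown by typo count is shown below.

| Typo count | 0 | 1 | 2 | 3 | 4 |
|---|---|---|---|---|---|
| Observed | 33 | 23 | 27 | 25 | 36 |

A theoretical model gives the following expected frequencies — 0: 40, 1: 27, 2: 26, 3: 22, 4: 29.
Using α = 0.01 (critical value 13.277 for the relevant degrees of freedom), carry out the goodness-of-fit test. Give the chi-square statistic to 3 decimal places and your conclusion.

3.955; do not reject

χ² = (33−40)²/40 + (23−27)²/27 + (27−26)²/26 + (25−22)²/22 + (36−29)²/29
   = 1.2250 + 0.5926 + 0.0385 + 0.4091 + 1.6897
Sum = 3.955
df = 4. Since 3.955 < 13.277, we do not reject H₀.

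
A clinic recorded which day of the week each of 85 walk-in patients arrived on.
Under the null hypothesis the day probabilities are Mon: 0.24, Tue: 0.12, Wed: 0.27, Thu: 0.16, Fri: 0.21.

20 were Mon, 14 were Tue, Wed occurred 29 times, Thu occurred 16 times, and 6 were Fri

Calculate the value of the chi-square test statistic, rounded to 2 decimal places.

Expected counts E_i = n·p_i: 85×0.24 = 20.4, 85×0.12 = 10.2, 85×0.27 = 22.95, 85×0.16 = 13.6, 85×0.21 = 17.85.
χ² = (20−20.4)²/20.4 + (14−10.2)²/10.2 + (29−22.95)²/22.95 + (16−13.6)²/13.6 + (6−17.85)²/17.85
   = 0.008 + 1.416 + 1.595 + 0.424 + 7.867
Sum = 11.31

11.31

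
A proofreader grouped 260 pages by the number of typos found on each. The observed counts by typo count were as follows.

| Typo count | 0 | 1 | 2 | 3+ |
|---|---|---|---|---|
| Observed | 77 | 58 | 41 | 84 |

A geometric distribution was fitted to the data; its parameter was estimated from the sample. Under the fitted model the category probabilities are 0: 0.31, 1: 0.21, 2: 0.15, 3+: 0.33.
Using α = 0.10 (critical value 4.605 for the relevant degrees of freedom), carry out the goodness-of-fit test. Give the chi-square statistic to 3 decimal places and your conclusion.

Expected counts E_i = n·p_i: 260×0.31 = 80.6, 260×0.21 = 54.6, 260×0.15 = 39, 260×0.33 = 85.8.
cat         O        E   (O−E)²/E
0          77     80.6     0.1608
1          58     54.6     0.2117
2          41       39     0.1026
3+         84     85.8     0.0378
Sum = 0.513
df = 2. Since 0.513 < 4.605, we do not reject H₀.

0.513; do not reject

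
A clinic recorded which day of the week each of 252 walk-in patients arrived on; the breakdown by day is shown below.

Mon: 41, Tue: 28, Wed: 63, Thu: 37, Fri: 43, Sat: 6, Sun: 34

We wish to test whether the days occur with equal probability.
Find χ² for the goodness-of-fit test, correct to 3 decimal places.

49.222

Expected count for each of the 7 categories: 252/7 = 36.
χ² = (41−36)²/36 + (28−36)²/36 + (63−36)²/36 + (37−36)²/36 + (43−36)²/36 + (6−36)²/36 + (34−36)²/36
   = 0.6944 + 1.7778 + 20.2500 + 0.0278 + 1.3611 + 25.0000 + 0.1111
Sum = 49.222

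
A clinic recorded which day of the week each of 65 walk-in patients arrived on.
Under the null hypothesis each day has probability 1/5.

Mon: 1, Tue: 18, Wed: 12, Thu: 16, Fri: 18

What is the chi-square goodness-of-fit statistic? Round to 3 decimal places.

15.692

Under H₀ each category has probability 1/5, so each expected count is 65/5 = 13.
Mon: (1 − 13)²/13 = 144/13 = 11.0769
Tue: (18 − 13)²/13 = 25/13 = 1.9231
Wed: (12 − 13)²/13 = 1/13 = 0.0769
Thu: (16 − 13)²/13 = 9/13 = 0.6923
Fri: (18 − 13)²/13 = 25/13 = 1.9231
Sum = 15.692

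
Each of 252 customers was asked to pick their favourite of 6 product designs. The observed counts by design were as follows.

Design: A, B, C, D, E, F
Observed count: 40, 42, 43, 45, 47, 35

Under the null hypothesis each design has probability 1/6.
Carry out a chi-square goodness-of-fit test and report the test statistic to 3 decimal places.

Expected count for each of the 6 categories: 252/6 = 42.
A: (40 − 42)²/42 = 4/42 = 0.0952
B: (42 − 42)²/42 = 0/42 = 0.0000
C: (43 − 42)²/42 = 1/42 = 0.0238
D: (45 − 42)²/42 = 9/42 = 0.2143
E: (47 − 42)²/42 = 25/42 = 0.5952
F: (35 − 42)²/42 = 49/42 = 1.1667
Sum = 2.095

2.095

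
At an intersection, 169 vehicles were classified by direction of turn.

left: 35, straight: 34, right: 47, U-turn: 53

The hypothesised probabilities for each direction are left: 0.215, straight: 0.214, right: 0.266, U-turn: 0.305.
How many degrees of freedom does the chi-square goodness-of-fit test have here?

There are k = 4 categories and no parameters were estimated from the data, so df = 4 − 1 = 3.

3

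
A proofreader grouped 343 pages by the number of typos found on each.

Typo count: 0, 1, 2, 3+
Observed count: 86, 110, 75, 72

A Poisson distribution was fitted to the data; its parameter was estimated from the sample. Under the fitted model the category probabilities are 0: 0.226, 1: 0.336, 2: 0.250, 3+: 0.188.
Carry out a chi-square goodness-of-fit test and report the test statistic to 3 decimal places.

Expected counts E_i = n·p_i: 343×0.226 = 77.518, 343×0.336 = 115.248, 343×0.250 = 85.75, 343×0.188 = 64.484.
0: (86 − 77.518)²/77.518 = 71.944324/77.518 = 0.9281
1: (110 − 115.248)²/115.248 = 27.541504/115.248 = 0.2390
2: (75 − 85.75)²/85.75 = 115.5625/85.75 = 1.3477
3+: (72 − 64.484)²/64.484 = 56.490256/64.484 = 0.8760
Sum = 3.391

3.391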